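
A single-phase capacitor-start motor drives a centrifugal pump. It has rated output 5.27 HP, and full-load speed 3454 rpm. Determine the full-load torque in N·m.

P_out = 5.27 × 746 = 3931 W
ω = 2π × 3454/60 = 361.7 rad/s
τ = P_out/ω = 3931/361.7 = 10.9 N·m

10.9 N·m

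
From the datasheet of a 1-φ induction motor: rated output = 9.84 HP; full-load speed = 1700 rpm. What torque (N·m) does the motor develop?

41.2 N·m

P_out = 9.84 × 746 = 7341 W
ω = 2π × 1700/60 = 178 rad/s
τ = P_out/ω = 7341/178 = 41.2 N·m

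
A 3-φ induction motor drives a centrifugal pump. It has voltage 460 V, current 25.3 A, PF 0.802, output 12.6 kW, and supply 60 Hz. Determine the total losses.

P_in = √3·V·I·cosφ = 1.732×460×25.3×0.802 = 16166 W
P_out = 12600 W
Losses = P_in − P_out = 16166 − 12600 = 3566 W

3.57 kW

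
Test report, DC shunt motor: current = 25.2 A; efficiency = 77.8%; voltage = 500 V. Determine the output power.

P_in = V·I = 500 × 25.2 = 12600 W
P_out = η·P_in = 0.778 × 12600 = 9803 W

9.8 kW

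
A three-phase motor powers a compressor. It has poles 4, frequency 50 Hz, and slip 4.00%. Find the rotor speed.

1440 rpm

n_s = 120f/p = 120×50/4 = 1500 rpm
n = n_s(1 − s) = 1500 × (1 − 0.04) = 1440 rpm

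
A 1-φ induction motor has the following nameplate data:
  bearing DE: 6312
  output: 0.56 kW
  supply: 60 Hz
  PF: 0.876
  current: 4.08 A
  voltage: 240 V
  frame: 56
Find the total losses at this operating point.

298 W

P_in = V·I·cosφ = 240×4.08×0.876 = 858 W
P_out = 560 W
Losses = P_in − P_out = 858 − 560 = 298 W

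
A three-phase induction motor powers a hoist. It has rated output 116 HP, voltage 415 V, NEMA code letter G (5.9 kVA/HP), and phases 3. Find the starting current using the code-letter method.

952 A

S_LR = 5.9 × 116 = 684.4 kVA
I_LR = S_LR/(√3·V_L) = 684400/(1.732×415) = 952 A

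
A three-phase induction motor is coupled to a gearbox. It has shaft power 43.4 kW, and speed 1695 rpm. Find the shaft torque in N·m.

ω = 2π × 1695/60 = 177.5 rad/s
τ = P/ω = 43400/177.5 = 245 N·m

245 N·m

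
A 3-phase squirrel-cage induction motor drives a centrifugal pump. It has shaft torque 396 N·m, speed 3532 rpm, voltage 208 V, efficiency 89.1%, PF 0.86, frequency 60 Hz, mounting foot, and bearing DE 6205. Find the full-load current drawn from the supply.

531 A

ω = 2π×3532/60 = 369.9 rad/s; P_out = τω = 396 × 369.9 = 146480 W
P_in = P_out / η = 146480 / 0.891 = 164400 W
I_L = P_in / (√3·V_L·cosφ) = 164400 / (1.732 × 208 × 0.86) = 531 A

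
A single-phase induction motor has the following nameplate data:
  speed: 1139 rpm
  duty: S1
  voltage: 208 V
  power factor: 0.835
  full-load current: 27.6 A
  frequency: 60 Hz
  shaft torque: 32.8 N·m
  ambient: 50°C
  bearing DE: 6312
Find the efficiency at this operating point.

ω = 2π × 1139/60 = 119.3 rad/s; P_out = τω = 32.8 × 119.3 = 3913 W
P_in = V·I·cosφ = 208 × 27.6 × 0.835 = 4794 W
η = P_out / P_in = 3913 / 4794 = 0.816 = 81.6%

81.6 %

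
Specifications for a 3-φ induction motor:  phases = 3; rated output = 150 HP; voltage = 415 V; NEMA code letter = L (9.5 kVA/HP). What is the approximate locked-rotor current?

S_LR = 9.5 × 150 = 1425 kVA
I_LR = S_LR/(√3·V_L) = 1425000/(1.732×415) = 1980 A

1980 A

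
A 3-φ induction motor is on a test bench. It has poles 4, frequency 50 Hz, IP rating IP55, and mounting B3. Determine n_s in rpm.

1500 rpm

n_s = 120f/p = 120×50/4 = 1500 rpm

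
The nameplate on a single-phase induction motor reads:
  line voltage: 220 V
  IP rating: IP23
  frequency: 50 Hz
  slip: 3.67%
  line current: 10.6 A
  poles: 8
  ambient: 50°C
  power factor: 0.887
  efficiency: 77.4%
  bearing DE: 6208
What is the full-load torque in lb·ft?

P_in = V·I·cosφ = 220 × 10.6 × 0.887 = 2068 W
P_out = η·P_in = 0.774 × 2068 = 1601 W
n_s = 120×50/8 = 750 rpm; n = 750×(1−0.0367) = 722 rpm
ω = 2π×722/60 = 75.61 rad/s
τ = P_out/ω = 1601/75.61 = 21.17 N·m
In lb·ft: 21.17/1.356 = 15.6 lb·ft

15.6 lb·ft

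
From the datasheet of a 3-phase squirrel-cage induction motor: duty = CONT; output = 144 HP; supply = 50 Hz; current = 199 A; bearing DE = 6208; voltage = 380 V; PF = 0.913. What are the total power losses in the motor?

12.2 kW

P_in = √3·V·I·cosφ = 1.732×380×199×0.913 = 119579 W
P_out = 144×746 = 107424 W
Losses = P_in − P_out = 119579 − 107424 = 12155 W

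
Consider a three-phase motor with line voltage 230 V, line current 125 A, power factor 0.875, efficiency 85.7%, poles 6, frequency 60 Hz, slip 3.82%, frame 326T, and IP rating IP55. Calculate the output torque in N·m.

309 N·m

P_in = √3·V·I·cosφ = 1.732 × 230 × 125 × 0.875 = 43571 W
P_out = η·P_in = 0.857 × 43571 = 37340 W
n_s = 120×60/6 = 1200 rpm; n = 1200×(1−0.0382) = 1154 rpm
ω = 2π×1154/60 = 120.8 rad/s
τ = P_out/ω = 37340/120.8 = 309 N·m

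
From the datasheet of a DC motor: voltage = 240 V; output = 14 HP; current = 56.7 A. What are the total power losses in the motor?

P_in = V·I = 240×56.7 = 13608 W
P_out = 14×746 = 10444 W
Losses = P_in − P_out = 13608 − 10444 = 3164 W

3160 W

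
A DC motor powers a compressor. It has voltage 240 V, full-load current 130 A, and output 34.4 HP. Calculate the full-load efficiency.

82.3 %

P_out = 34.4 × 746 = 25662 W
P_in = V·I = 240 × 130 = 31200 W
η = P_out / P_in = 25662 / 31200 = 0.823 = 82.3%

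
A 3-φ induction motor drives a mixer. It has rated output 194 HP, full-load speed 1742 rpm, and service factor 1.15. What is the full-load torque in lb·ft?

585 lb·ft

P_out = 194 × 746 = 144724 W
ω = 2π × 1742/60 = 182.4 rad/s
τ = P_out/ω = 144724/182.4 = 793.4 N·m
In lb·ft: 793.4/1.356 = 585 lb·ft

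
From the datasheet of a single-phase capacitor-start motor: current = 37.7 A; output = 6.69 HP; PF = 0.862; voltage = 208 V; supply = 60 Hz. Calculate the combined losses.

P_in = V·I·cosφ = 208×37.7×0.862 = 6759 W
P_out = 6.69×746 = 4991 W
Losses = P_in − P_out = 6759 − 4991 = 1768 W

1.77 kW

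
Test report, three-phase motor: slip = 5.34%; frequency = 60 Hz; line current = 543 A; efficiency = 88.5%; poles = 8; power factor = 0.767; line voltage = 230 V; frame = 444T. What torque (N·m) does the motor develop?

1650 N·m

P_in = √3·V·I·cosφ = 1.732 × 230 × 543 × 0.767 = 165909 W
P_out = η·P_in = 0.885 × 165909 = 146829 W
n_s = 120×60/8 = 900 rpm; n = 900×(1−0.0534) = 852 rpm
ω = 2π×852/60 = 89.22 rad/s
τ = P_out/ω = 146829/89.22 = 1650 N·m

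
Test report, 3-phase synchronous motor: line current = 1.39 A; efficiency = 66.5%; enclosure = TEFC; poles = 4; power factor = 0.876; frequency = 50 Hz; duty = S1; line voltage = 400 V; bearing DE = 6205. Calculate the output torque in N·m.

P_in = √3·V·I·cosφ = 1.732 × 400 × 1.39 × 0.876 = 844 W
P_out = η·P_in = 0.665 × 844 = 561 W
n = n_s = 120×50/4 = 1500 rpm (synchronous)
ω = 2π×1500/60 = 157.1 rad/s
τ = P_out/ω = 561/157.1 = 3.57 N·m

3.57 N·m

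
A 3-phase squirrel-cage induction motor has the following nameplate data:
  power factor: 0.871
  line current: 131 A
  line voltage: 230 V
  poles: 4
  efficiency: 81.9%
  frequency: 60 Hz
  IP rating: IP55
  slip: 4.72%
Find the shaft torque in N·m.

P_in = √3·V·I·cosφ = 1.732 × 230 × 131 × 0.871 = 45453 W
P_out = η·P_in = 0.819 × 45453 = 37226 W
n_s = 120×60/4 = 1800 rpm; n = 1800×(1−0.0472) = 1715 rpm
ω = 2π×1715/60 = 179.6 rad/s
τ = P_out/ω = 37226/179.6 = 207 N·m

207 N·m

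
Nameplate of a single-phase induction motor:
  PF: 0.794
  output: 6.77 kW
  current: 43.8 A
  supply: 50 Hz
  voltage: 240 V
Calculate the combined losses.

P_in = V·I·cosφ = 240×43.8×0.794 = 8347 W
P_out = 6770 W
Losses = P_in − P_out = 8347 − 6770 = 1577 W

1580 W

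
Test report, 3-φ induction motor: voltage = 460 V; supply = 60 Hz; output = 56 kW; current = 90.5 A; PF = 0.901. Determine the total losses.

8970 W

P_in = √3·V·I·cosφ = 1.732×460×90.5×0.901 = 64965 W
P_out = 56000 W
Losses = P_in − P_out = 64965 − 56000 = 8965 W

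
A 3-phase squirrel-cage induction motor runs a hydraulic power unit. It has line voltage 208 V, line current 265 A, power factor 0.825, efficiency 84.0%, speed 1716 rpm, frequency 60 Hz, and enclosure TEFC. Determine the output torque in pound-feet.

P_in = √3·V·I·cosφ = 1.732 × 208 × 265 × 0.825 = 78761 W
P_out = η·P_in = 0.84 × 78761 = 66159 W
n = 1716 rpm
ω = 2π×1716/60 = 179.7 rad/s
τ = P_out/ω = 66159/179.7 = 368.2 N·m
In lb·ft: 368.2/1.356 = 272 lb·ft

272 lb·ft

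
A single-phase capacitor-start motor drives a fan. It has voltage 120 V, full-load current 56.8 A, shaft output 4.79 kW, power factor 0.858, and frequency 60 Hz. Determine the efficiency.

81.9 %

P_out = 4.79 kW = 4790 W
P_in = V·I·cosφ = 120 × 56.8 × 0.858 = 5848 W
η = P_out / P_in = 4790 / 5848 = 0.819 = 81.9%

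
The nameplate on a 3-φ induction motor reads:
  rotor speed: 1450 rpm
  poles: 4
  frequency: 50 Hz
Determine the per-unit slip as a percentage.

n_s = 120f/p = 120×50/4 = 1500 rpm
s = (n_s − n)/n_s = (1500 − 1450)/1500 = 0.0333

3.33 %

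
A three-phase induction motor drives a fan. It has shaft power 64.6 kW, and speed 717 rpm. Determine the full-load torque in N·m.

ω = 2π × 717/60 = 75.08 rad/s
τ = P/ω = 64600/75.08 = 860 N·m

860 N·m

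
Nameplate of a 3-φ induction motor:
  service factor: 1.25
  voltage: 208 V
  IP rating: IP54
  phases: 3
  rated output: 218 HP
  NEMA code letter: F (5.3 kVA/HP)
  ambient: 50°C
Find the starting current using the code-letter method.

3210 A

S_LR = 5.3 × 218 = 1155.4 kVA
I_LR = S_LR/(√3·V_L) = 1155400/(1.732×208) = 3210 A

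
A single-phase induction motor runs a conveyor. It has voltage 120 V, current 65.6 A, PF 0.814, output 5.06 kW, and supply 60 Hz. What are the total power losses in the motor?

1.35 kW

P_in = V·I·cosφ = 120×65.6×0.814 = 6408 W
P_out = 5060 W
Losses = P_in − P_out = 6408 − 5060 = 1348 W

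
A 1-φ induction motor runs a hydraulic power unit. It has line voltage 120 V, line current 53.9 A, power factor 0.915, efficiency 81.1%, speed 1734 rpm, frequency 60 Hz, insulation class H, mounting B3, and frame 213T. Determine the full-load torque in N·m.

P_in = V·I·cosφ = 120 × 53.9 × 0.915 = 5918 W
P_out = η·P_in = 0.811 × 5918 = 4799 W
n = 1734 rpm
ω = 2π×1734/60 = 181.6 rad/s
τ = P_out/ω = 4799/181.6 = 26.4 N·m

26.4 N·m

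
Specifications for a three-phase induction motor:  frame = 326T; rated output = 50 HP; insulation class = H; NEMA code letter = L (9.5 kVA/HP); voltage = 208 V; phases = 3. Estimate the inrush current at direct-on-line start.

S_LR = 9.5 × 50 = 475 kVA
I_LR = S_LR/(√3·V_L) = 475000/(1.732×208) = 1320 A

1320 A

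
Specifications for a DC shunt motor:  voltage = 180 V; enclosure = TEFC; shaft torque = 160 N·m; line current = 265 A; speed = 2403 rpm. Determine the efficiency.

84.4 %

ω = 2π × 2403/60 = 251.6 rad/s; P_out = τω = 160 × 251.6 = 40256 W
P_in = V·I = 180 × 265 = 47700 W
η = P_out / P_in = 40256 / 47700 = 0.844 = 84.4%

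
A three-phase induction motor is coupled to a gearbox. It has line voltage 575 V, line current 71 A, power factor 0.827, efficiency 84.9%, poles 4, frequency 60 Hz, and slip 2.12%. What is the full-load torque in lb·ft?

P_in = √3·V·I·cosφ = 1.732 × 575 × 71 × 0.827 = 58476 W
P_out = η·P_in = 0.849 × 58476 = 49646 W
n_s = 120×60/4 = 1800 rpm; n = 1800×(1−0.0212) = 1762 rpm
ω = 2π×1762/60 = 184.5 rad/s
τ = P_out/ω = 49646/184.5 = 269.1 N·m
In lb·ft: 269.1/1.356 = 198 lb·ft

198 lb·ft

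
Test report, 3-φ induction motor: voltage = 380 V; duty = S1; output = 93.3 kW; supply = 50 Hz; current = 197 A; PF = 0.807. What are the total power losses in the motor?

11300 W

P_in = √3·V·I·cosφ = 1.732×380×197×0.807 = 104634 W
P_out = 93300 W
Losses = P_in − P_out = 104634 − 93300 = 11334 W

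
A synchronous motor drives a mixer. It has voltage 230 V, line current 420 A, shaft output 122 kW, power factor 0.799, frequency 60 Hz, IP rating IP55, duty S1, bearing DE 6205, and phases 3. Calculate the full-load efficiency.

91.3 %

P_out = 122 kW = 122000 W
P_in = √3·V_L·I_L·cosφ = 1.732 × 230 × 420 × 0.799 = 133682 W
η = P_out / P_in = 122000 / 133682 = 0.913 = 91.3%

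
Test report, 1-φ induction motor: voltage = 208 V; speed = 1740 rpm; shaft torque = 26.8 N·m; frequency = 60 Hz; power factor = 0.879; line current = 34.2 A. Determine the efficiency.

78.1 %

ω = 2π × 1740/60 = 182.2 rad/s; P_out = τω = 26.8 × 182.2 = 4883 W
P_in = V·I·cosφ = 208 × 34.2 × 0.879 = 6253 W
η = P_out / P_in = 4883 / 6253 = 0.781 = 78.1%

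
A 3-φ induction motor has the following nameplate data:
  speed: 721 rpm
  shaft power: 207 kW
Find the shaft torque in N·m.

ω = 2π × 721/60 = 75.5 rad/s
τ = P/ω = 207000/75.5 = 2740 N·m

2740 N·m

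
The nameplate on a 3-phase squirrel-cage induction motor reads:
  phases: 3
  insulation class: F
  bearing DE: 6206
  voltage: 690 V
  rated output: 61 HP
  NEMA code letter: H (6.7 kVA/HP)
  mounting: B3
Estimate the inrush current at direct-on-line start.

342 A

S_LR = 6.7 × 61 = 408.7 kVA
I_LR = S_LR/(√3·V_L) = 408700/(1.732×690) = 342 A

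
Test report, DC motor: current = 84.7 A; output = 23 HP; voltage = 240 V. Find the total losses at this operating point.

3170 W

P_in = V·I = 240×84.7 = 20328 W
P_out = 23×746 = 17158 W
Losses = P_in − P_out = 20328 − 17158 = 3170 W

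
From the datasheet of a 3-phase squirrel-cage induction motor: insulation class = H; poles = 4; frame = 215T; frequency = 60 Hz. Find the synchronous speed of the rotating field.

1800 rpm

n_s = 120f/p = 120×60/4 = 1800 rpm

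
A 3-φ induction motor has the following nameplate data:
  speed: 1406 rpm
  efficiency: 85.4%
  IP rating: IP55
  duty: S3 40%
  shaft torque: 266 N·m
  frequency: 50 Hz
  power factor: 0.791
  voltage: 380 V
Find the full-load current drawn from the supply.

88.1 A

ω = 2π×1406/60 = 147.2 rad/s; P_out = τω = 266 × 147.2 = 39155 W
P_in = P_out / η = 39155 / 0.854 = 45849 W
I_L = P_in / (√3·V_L·cosφ) = 45849 / (1.732 × 380 × 0.791) = 88.1 A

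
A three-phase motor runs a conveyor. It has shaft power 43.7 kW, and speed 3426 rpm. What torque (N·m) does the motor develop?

122 N·m

ω = 2π × 3426/60 = 358.8 rad/s
τ = P/ω = 43700/358.8 = 122 N·m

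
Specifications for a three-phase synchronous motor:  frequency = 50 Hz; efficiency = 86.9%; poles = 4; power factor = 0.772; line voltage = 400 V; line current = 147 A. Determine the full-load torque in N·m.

P_in = √3·V·I·cosφ = 1.732 × 400 × 147 × 0.772 = 78622 W
P_out = η·P_in = 0.869 × 78622 = 68323 W
n = n_s = 120×50/4 = 1500 rpm (synchronous)
ω = 2π×1500/60 = 157.1 rad/s
τ = P_out/ω = 68323/157.1 = 435 N·m

435 N·m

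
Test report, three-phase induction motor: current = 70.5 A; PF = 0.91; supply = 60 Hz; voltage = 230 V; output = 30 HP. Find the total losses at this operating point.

P_in = √3·V·I·cosφ = 1.732×230×70.5×0.91 = 25557 W
P_out = 30×746 = 22380 W
Losses = P_in − P_out = 25557 − 22380 = 3177 W

3180 W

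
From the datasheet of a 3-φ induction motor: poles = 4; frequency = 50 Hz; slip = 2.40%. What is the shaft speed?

n_s = 120f/p = 120×50/4 = 1500 rpm
n = n_s(1 − s) = 1500 × (1 − 0.024) = 1464 rpm

1464 rpm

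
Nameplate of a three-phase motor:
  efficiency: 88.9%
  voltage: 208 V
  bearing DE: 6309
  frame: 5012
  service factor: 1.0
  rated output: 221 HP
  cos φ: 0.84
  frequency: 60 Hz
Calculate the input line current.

613 A

P_out = 221 × 746 = 164866 W
P_in = P_out / η = 164866 / 0.889 = 185451 W
I_L = P_in / (√3·V_L·cosφ) = 185451 / (1.732 × 208 × 0.84) = 613 A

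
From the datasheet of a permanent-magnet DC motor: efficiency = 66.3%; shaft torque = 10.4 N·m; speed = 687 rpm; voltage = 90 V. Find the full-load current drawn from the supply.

ω = 2π×687/60 = 71.94 rad/s; P_out = τω = 10.4 × 71.94 = 748 W
P_in = P_out / η = 748 / 0.663 = 1128 W
I = P_in / V = 1128 / 90 = 12.5 A

12.5 A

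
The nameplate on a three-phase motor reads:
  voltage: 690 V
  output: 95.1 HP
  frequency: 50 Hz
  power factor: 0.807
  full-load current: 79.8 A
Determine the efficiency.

92.2 %

P_out = 95.1 × 746 = 70945 W
P_in = √3·V_L·I_L·cosφ = 1.732 × 690 × 79.8 × 0.807 = 76961 W
η = P_out / P_in = 70945 / 76961 = 0.922 = 92.2%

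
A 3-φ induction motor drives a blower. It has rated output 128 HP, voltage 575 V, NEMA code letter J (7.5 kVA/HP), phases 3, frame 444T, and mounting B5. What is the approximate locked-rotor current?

S_LR = 7.5 × 128 = 960 kVA
I_LR = S_LR/(√3·V_L) = 960000/(1.732×575) = 964 A

964 A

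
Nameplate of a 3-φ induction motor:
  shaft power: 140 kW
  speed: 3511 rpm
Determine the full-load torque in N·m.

381 N·m

ω = 2π × 3511/60 = 367.7 rad/s
τ = P/ω = 140000/367.7 = 381 N·m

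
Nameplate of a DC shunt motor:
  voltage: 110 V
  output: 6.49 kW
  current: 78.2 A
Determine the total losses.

2.11 kW

P_in = V·I = 110×78.2 = 8602 W
P_out = 6490 W
Losses = P_in − P_out = 8602 − 6490 = 2112 W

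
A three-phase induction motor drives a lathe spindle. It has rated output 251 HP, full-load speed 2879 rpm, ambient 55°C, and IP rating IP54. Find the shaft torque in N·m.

621 N·m

P_out = 251 × 746 = 187246 W
ω = 2π × 2879/60 = 301.5 rad/s
τ = P_out/ω = 187246/301.5 = 621 N·m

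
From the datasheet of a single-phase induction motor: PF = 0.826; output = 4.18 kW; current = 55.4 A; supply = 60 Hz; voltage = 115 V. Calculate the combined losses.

P_in = V·I·cosφ = 115×55.4×0.826 = 5262 W
P_out = 4180 W
Losses = P_in − P_out = 5262 − 4180 = 1082 W

1.08 kW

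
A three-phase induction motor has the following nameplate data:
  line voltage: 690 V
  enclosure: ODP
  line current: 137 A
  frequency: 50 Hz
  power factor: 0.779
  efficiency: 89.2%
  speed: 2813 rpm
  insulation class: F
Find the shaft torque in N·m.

P_in = √3·V·I·cosφ = 1.732 × 690 × 137 × 0.779 = 127543 W
P_out = η·P_in = 0.892 × 127543 = 113768 W
n = 2813 rpm
ω = 2π×2813/60 = 294.6 rad/s
τ = P_out/ω = 113768/294.6 = 386 N·m

386 N·m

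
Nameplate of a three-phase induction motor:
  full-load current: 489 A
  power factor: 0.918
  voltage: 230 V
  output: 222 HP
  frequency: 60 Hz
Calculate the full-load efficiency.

92.6 %

P_out = 222 × 746 = 165612 W
P_in = √3·V_L·I_L·cosφ = 1.732 × 230 × 489 × 0.918 = 178825 W
η = P_out / P_in = 165612 / 178825 = 0.926 = 92.6%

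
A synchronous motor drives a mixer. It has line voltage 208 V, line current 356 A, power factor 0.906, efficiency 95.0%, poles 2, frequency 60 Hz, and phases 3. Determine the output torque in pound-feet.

216 lb·ft

P_in = √3·V·I·cosφ = 1.732 × 208 × 356 × 0.906 = 116196 W
P_out = η·P_in = 0.95 × 116196 = 110386 W
n = n_s = 120×60/2 = 3600 rpm (synchronous)
ω = 2π×3600/60 = 377 rad/s
τ = P_out/ω = 110386/377 = 292.8 N·m
In lb·ft: 292.8/1.356 = 216 lb·ft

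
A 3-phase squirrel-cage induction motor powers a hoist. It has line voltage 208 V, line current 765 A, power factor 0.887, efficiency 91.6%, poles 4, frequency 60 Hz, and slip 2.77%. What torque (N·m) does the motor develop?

1220 N·m

P_in = √3·V·I·cosφ = 1.732 × 208 × 765 × 0.887 = 244454 W
P_out = η·P_in = 0.916 × 244454 = 223920 W
n_s = 120×60/4 = 1800 rpm; n = 1800×(1−0.0277) = 1750 rpm
ω = 2π×1750/60 = 183.3 rad/s
τ = P_out/ω = 223920/183.3 = 1220 N·m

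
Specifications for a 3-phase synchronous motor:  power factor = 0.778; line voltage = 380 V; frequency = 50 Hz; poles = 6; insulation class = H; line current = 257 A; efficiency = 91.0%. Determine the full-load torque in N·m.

P_in = √3·V·I·cosφ = 1.732 × 380 × 257 × 0.778 = 131596 W
P_out = η·P_in = 0.91 × 131596 = 119752 W
n = n_s = 120×50/6 = 1000 rpm (synchronous)
ω = 2π×1000/60 = 104.7 rad/s
τ = P_out/ω = 119752/104.7 = 1140 N·m

1140 N·m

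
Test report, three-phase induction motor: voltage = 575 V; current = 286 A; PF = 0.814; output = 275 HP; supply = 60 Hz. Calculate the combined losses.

P_in = √3·V·I·cosφ = 1.732×575×286×0.814 = 231850 W
P_out = 275×746 = 205150 W
Losses = P_in − P_out = 231850 − 205150 = 26700 W

26.7 kW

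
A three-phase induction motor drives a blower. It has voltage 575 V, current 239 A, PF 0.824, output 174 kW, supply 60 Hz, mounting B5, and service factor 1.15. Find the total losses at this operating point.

P_in = √3·V·I·cosφ = 1.732×575×239×0.824 = 196129 W
P_out = 174000 W
Losses = P_in − P_out = 196129 − 174000 = 22129 W

22100 W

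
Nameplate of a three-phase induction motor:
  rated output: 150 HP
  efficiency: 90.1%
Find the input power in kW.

P_out = 150 × 746 = 111900 W
P_in = P_out/η = 111900/0.901 = 124195 W = 124 kW

124 kW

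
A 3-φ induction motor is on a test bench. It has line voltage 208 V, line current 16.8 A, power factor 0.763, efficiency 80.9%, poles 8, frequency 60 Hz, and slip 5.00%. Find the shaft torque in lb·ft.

P_in = √3·V·I·cosφ = 1.732 × 208 × 16.8 × 0.763 = 4618 W
P_out = η·P_in = 0.809 × 4618 = 3736 W
n_s = 120×60/8 = 900 rpm; n = 900×(1−0.05) = 855 rpm
ω = 2π×855/60 = 89.54 rad/s
τ = P_out/ω = 3736/89.54 = 41.72 N·m
In lb·ft: 41.72/1.356 = 30.8 lb·ft

30.8 lb·ft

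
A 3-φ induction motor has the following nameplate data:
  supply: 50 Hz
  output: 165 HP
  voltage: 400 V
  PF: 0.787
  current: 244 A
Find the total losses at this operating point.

9950 W

P_in = √3·V·I·cosφ = 1.732×400×244×0.787 = 133037 W
P_out = 165×746 = 123090 W
Losses = P_in − P_out = 133037 − 123090 = 9947 W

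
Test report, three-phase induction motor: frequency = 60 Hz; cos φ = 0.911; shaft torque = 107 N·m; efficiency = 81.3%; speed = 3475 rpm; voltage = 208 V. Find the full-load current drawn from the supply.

ω = 2π×3475/60 = 363.9 rad/s; P_out = τω = 107 × 363.9 = 38937 W
P_in = P_out / η = 38937 / 0.813 = 47893 W
I_L = P_in / (√3·V_L·cosφ) = 47893 / (1.732 × 208 × 0.911) = 146 A

146 A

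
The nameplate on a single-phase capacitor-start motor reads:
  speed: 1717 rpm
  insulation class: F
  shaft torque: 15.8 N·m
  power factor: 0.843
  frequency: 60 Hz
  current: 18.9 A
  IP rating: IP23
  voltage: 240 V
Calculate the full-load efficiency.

ω = 2π × 1717/60 = 179.8 rad/s; P_out = τω = 15.8 × 179.8 = 2841 W
P_in = V·I·cosφ = 240 × 18.9 × 0.843 = 3824 W
η = P_out / P_in = 2841 / 3824 = 0.743 = 74.3%

74.3 %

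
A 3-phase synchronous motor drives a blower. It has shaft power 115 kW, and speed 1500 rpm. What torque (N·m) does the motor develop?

732 N·m

ω = 2π × 1500/60 = 157.1 rad/s
τ = P/ω = 115000/157.1 = 732 N·m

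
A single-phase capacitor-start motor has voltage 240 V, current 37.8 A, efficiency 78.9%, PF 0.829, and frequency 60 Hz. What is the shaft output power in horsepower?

P_in = V·I·cosφ = 240 × 37.8 × 0.829 = 7521 W
P_out = η·P_in = 0.789 × 7521 = 5934 W
= 5934/746 = 7.95 HP

7.95 HP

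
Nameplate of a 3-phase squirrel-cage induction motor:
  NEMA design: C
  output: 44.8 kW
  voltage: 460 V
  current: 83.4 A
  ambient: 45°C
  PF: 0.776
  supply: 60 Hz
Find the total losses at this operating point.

6760 W

P_in = √3·V·I·cosφ = 1.732×460×83.4×0.776 = 51562 W
P_out = 44800 W
Losses = P_in − P_out = 51562 − 44800 = 6762 W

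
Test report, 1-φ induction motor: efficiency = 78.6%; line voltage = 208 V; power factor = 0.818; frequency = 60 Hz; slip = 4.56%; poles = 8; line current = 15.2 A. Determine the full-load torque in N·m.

P_in = V·I·cosφ = 208 × 15.2 × 0.818 = 2586 W
P_out = η·P_in = 0.786 × 2586 = 2033 W
n_s = 120×60/8 = 900 rpm; n = 900×(1−0.0456) = 859 rpm
ω = 2π×859/60 = 89.95 rad/s
τ = P_out/ω = 2033/89.95 = 22.6 N·m

22.6 N·m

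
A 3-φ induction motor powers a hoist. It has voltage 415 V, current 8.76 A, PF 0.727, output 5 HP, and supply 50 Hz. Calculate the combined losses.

P_in = √3·V·I·cosφ = 1.732×415×8.76×0.727 = 4578 W
P_out = 5×746 = 3730 W
Losses = P_in − P_out = 4578 − 3730 = 848 W

848 W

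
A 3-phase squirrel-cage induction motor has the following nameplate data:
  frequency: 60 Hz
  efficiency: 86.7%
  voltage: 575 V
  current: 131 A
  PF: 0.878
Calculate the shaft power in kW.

99.3 kW

P_in = √3·V·I·cosφ = 1.732 × 575 × 131 × 0.878 = 114546 W
P_out = η·P_in = 0.867 × 114546 = 99311 W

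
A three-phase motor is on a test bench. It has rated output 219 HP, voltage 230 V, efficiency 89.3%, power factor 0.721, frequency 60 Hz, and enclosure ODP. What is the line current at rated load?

637 A

P_out = 219 × 746 = 163374 W
P_in = P_out / η = 163374 / 0.893 = 182950 W
I_L = P_in / (√3·V_L·cosφ) = 182950 / (1.732 × 230 × 0.721) = 637 A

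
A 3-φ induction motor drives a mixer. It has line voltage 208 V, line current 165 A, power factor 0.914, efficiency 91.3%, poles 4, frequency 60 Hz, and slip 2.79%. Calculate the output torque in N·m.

P_in = √3·V·I·cosφ = 1.732 × 208 × 165 × 0.914 = 54330 W
P_out = η·P_in = 0.913 × 54330 = 49603 W
n_s = 120×60/4 = 1800 rpm; n = 1800×(1−0.0279) = 1750 rpm
ω = 2π×1750/60 = 183.3 rad/s
τ = P_out/ω = 49603/183.3 = 271 N·m

271 N·m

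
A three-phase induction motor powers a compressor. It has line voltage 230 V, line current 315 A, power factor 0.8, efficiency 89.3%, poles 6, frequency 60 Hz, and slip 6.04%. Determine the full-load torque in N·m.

P_in = √3·V·I·cosφ = 1.732 × 230 × 315 × 0.8 = 100387 W
P_out = η·P_in = 0.893 × 100387 = 89646 W
n_s = 120×60/6 = 1200 rpm; n = 1200×(1−0.0604) = 1128 rpm
ω = 2π×1128/60 = 118.1 rad/s
τ = P_out/ω = 89646/118.1 = 759 N·m

759 N·m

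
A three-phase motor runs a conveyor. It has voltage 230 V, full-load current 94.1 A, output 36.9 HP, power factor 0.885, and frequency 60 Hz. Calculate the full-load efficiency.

83.0 %

P_out = 36.9 × 746 = 27527 W
P_in = √3·V_L·I_L·cosφ = 1.732 × 230 × 94.1 × 0.885 = 33175 W
η = P_out / P_in = 27527 / 33175 = 0.830 = 83.0%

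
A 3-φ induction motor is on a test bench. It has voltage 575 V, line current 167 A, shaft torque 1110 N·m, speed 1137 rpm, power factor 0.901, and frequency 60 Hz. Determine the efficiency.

ω = 2π × 1137/60 = 119.1 rad/s; P_out = τω = 1110 × 119.1 = 132201 W
P_in = √3·V_L·I_L·cosφ = 1.732 × 575 × 167 × 0.901 = 149850 W
η = P_out / P_in = 132201 / 149850 = 0.882 = 88.2%

88.2 %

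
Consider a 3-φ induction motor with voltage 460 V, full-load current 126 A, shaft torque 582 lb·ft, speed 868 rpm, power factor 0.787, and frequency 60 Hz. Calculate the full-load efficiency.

τ = 582 lb·ft × 1.356 = 789.2 N·m
ω = 2π × 868/60 = 90.9 rad/s; P_out = τω = 789.2 × 90.9 = 71738 W
P_in = √3·V_L·I_L·cosφ = 1.732 × 460 × 126 × 0.787 = 79004 W
η = P_out / P_in = 71738 / 79004 = 0.908 = 90.8%

90.8 %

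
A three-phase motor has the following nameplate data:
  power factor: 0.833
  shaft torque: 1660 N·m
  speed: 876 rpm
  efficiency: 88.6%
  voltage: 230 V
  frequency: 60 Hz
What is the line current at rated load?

518 A

ω = 2π×876/60 = 91.73 rad/s; P_out = τω = 1660 × 91.73 = 152272 W
P_in = P_out / η = 152272 / 0.886 = 171865 W
I_L = P_in / (√3·V_L·cosφ) = 171865 / (1.732 × 230 × 0.833) = 518 A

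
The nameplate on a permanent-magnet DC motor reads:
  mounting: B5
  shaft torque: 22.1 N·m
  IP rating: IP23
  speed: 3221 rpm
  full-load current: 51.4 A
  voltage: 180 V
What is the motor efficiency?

80.6 %

ω = 2π × 3221/60 = 337.3 rad/s; P_out = τω = 22.1 × 337.3 = 7454 W
P_in = V·I = 180 × 51.4 = 9252 W
η = P_out / P_in = 7454 / 9252 = 0.806 = 80.6%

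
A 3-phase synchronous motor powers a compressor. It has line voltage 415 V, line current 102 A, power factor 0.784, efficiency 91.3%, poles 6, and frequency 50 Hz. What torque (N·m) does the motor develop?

P_in = √3·V·I·cosφ = 1.732 × 415 × 102 × 0.784 = 57479 W
P_out = η·P_in = 0.913 × 57479 = 52478 W
n = n_s = 120×50/6 = 1000 rpm (synchronous)
ω = 2π×1000/60 = 104.7 rad/s
τ = P_out/ω = 52478/104.7 = 501 N·m

501 N·m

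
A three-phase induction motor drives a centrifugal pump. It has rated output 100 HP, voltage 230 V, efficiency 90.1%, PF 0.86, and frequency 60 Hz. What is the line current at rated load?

P_out = 100 × 746 = 74600 W
P_in = P_out / η = 74600 / 0.901 = 82797 W
I_L = P_in / (√3·V_L·cosφ) = 82797 / (1.732 × 230 × 0.86) = 242 A

242 A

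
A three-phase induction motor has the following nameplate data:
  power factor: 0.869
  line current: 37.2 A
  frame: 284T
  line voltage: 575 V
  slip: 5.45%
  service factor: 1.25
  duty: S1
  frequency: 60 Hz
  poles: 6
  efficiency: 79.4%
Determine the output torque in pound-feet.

P_in = √3·V·I·cosφ = 1.732 × 575 × 37.2 × 0.869 = 32194 W
P_out = η·P_in = 0.794 × 32194 = 25562 W
n_s = 120×60/6 = 1200 rpm; n = 1200×(1−0.0545) = 1135 rpm
ω = 2π×1135/60 = 118.9 rad/s
τ = P_out/ω = 25562/118.9 = 215 N·m
In lb·ft: 215/1.356 = 159 lb·ft

159 lb·ft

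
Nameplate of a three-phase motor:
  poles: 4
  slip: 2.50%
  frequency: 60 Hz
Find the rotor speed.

n_s = 120f/p = 120×60/4 = 1800 rpm
n = n_s(1 − s) = 1800 × (1 − 0.025) = 1755 rpm

1755 rpm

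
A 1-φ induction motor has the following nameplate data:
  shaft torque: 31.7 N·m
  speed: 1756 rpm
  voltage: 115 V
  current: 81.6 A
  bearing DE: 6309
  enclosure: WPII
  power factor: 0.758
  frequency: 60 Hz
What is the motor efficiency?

ω = 2π × 1756/60 = 183.9 rad/s; P_out = τω = 31.7 × 183.9 = 5830 W
P_in = V·I·cosφ = 115 × 81.6 × 0.758 = 7113 W
η = P_out / P_in = 5830 / 7113 = 0.820 = 82.0%

82.0 %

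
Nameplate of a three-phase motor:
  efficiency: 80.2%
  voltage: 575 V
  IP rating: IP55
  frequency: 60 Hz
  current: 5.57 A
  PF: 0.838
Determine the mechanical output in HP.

5 HP

P_in = √3·V·I·cosφ = 1.732 × 575 × 5.57 × 0.838 = 4649 W
P_out = η·P_in = 0.802 × 4649 = 3728 W
= 3728/746 = 5 HP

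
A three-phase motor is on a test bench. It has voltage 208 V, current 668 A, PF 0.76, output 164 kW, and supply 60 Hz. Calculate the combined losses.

P_in = √3·V·I·cosφ = 1.732×208×668×0.76 = 182895 W
P_out = 164000 W
Losses = P_in − P_out = 182895 − 164000 = 18895 W

18900 W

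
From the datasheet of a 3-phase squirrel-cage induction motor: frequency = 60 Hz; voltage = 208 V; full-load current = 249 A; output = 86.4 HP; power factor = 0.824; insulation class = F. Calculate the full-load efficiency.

87.2 %

P_out = 86.4 × 746 = 64454 W
P_in = √3·V_L·I_L·cosφ = 1.732 × 208 × 249 × 0.824 = 73916 W
η = P_out / P_in = 64454 / 73916 = 0.872 = 87.2%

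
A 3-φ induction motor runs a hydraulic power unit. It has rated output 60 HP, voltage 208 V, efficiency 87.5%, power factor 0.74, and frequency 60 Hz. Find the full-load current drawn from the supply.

192 A

P_out = 60 × 746 = 44760 W
P_in = P_out / η = 44760 / 0.875 = 51154 W
I_L = P_in / (√3·V_L·cosφ) = 51154 / (1.732 × 208 × 0.74) = 192 A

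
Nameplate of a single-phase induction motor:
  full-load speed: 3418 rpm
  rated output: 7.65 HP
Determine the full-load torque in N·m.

P_out = 7.65 × 746 = 5707 W
ω = 2π × 3418/60 = 357.9 rad/s
τ = P_out/ω = 5707/357.9 = 15.9 N·m

15.9 N·m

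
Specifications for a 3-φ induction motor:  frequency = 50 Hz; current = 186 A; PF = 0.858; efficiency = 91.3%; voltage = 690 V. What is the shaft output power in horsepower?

P_in = √3·V·I·cosφ = 1.732 × 690 × 186 × 0.858 = 190720 W
P_out = η·P_in = 0.913 × 190720 = 174127 W
= 174127/746 = 233 HP

233 HP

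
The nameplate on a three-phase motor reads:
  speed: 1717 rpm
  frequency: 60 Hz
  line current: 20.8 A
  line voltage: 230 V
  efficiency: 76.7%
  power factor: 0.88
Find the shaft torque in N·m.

P_in = √3·V·I·cosφ = 1.732 × 230 × 20.8 × 0.88 = 7292 W
P_out = η·P_in = 0.767 × 7292 = 5593 W
n = 1717 rpm
ω = 2π×1717/60 = 179.8 rad/s
τ = P_out/ω = 5593/179.8 = 31.1 N·m

31.1 N·m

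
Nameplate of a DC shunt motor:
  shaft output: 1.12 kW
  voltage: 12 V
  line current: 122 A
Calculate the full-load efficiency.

76.5 %

P_out = 1.12 kW = 1120 W
P_in = V·I = 12 × 122 = 1464 W
η = P_out / P_in = 1120 / 1464 = 0.765 = 76.5%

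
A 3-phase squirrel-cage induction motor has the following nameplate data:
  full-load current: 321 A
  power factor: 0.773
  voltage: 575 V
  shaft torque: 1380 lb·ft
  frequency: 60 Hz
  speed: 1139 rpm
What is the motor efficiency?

τ = 1380 lb·ft × 1.356 = 1871 N·m
ω = 2π × 1139/60 = 119.3 rad/s; P_out = τω = 1871 × 119.3 = 223210 W
P_in = √3·V_L·I_L·cosφ = 1.732 × 575 × 321 × 0.773 = 247116 W
η = P_out / P_in = 223210 / 247116 = 0.903 = 90.3%

90.3 %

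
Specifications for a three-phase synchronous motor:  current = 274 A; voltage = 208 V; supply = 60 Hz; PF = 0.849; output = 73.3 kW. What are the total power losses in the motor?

P_in = √3·V·I·cosφ = 1.732×208×274×0.849 = 83805 W
P_out = 73300 W
Losses = P_in − P_out = 83805 − 73300 = 10505 W

10500 W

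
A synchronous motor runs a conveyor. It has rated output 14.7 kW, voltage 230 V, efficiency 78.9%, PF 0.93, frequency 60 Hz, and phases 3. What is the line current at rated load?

P_out = 14.7 kW = 14700 W
P_in = P_out / η = 14700 / 0.789 = 18631 W
I_L = P_in / (√3·V_L·cosφ) = 18631 / (1.732 × 230 × 0.93) = 50.3 A

50.3 A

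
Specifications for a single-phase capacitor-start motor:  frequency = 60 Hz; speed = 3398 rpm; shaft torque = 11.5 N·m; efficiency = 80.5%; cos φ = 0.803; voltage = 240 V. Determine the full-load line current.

ω = 2π×3398/60 = 355.8 rad/s; P_out = τω = 11.5 × 355.8 = 4092 W
P_in = P_out / η = 4092 / 0.805 = 5083 W
I = P_in / (V·cosφ) = 5083 / (240 × 0.803) = 26.4 A

26.4 A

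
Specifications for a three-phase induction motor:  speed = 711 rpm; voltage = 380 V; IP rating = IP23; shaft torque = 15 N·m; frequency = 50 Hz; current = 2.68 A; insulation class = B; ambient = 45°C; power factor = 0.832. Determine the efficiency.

76.1 %

ω = 2π × 711/60 = 74.46 rad/s; P_out = τω = 15 × 74.46 = 1117 W
P_in = √3·V_L·I_L·cosφ = 1.732 × 380 × 2.68 × 0.832 = 1468 W
η = P_out / P_in = 1117 / 1468 = 0.761 = 76.1%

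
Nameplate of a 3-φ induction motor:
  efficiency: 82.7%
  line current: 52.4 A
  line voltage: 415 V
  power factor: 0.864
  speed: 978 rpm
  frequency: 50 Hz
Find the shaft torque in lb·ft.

194 lb·ft

P_in = √3·V·I·cosφ = 1.732 × 415 × 52.4 × 0.864 = 32542 W
P_out = η·P_in = 0.827 × 32542 = 26912 W
n = 978 rpm
ω = 2π×978/60 = 102.4 rad/s
τ = P_out/ω = 26912/102.4 = 262.8 N·m
In lb·ft: 262.8/1.356 = 194 lb·ft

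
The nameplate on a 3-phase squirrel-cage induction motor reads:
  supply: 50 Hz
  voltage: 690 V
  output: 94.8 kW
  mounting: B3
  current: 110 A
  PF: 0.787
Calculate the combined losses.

P_in = √3·V·I·cosφ = 1.732×690×110×0.787 = 103458 W
P_out = 94800 W
Losses = P_in − P_out = 103458 − 94800 = 8658 W

8660 W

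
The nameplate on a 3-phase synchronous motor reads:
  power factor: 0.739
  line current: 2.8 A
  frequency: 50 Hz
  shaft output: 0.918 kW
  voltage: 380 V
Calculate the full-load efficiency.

P_out = 0.918 kW = 918 W
P_in = √3·V_L·I_L·cosφ = 1.732 × 380 × 2.8 × 0.739 = 1362 W
η = P_out / P_in = 918 / 1362 = 0.674 = 67.4%

67.4 %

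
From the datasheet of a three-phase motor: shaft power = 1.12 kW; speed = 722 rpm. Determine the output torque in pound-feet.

ω = 2π × 722/60 = 75.61 rad/s
τ = P/ω = 1120/75.61 = 14.81 N·m
In lb·ft: 14.81/1.356 = 10.9 lb·ft

10.9 lb·ft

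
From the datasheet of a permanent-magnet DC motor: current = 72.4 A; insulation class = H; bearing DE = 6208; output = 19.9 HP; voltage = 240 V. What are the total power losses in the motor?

2.53 kW

P_in = V·I = 240×72.4 = 17376 W
P_out = 19.9×746 = 14845 W
Losses = P_in − P_out = 17376 − 14845 = 2531 W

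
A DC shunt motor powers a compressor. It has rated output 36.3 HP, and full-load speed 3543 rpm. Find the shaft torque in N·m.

P_out = 36.3 × 746 = 27080 W
ω = 2π × 3543/60 = 371 rad/s
τ = P_out/ω = 27080/371 = 73 N·m

73 N·m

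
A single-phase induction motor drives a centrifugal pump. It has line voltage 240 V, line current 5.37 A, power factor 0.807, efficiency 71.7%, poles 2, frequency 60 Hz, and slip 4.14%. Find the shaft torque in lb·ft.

1.52 lb·ft

P_in = V·I·cosφ = 240 × 5.37 × 0.807 = 1040 W
P_out = η·P_in = 0.717 × 1040 = 746 W
n_s = 120×60/2 = 3600 rpm; n = 3600×(1−0.0414) = 3451 rpm
ω = 2π×3451/60 = 361.4 rad/s
τ = P_out/ω = 746/361.4 = 2.064 N·m
In lb·ft: 2.064/1.356 = 1.52 lb·ft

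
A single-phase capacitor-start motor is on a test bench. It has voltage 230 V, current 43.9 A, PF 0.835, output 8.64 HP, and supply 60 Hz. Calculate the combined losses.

1990 W

P_in = V·I·cosφ = 230×43.9×0.835 = 8431 W
P_out = 8.64×746 = 6445 W
Losses = P_in − P_out = 8431 − 6445 = 1986 W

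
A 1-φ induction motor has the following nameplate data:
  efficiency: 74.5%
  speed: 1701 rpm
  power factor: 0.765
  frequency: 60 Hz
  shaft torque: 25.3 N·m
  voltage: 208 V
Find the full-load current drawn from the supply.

ω = 2π×1701/60 = 178.1 rad/s; P_out = τω = 25.3 × 178.1 = 4506 W
P_in = P_out / η = 4506 / 0.745 = 6048 W
I = P_in / (V·cosφ) = 6048 / (208 × 0.765) = 38 A

38 A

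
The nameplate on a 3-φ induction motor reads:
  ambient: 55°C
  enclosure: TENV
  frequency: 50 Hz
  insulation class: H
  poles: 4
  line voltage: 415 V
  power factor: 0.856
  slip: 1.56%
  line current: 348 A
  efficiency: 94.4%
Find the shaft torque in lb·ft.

P_in = √3·V·I·cosφ = 1.732 × 415 × 348 × 0.856 = 214116 W
P_out = η·P_in = 0.944 × 214116 = 202126 W
n_s = 120×50/4 = 1500 rpm; n = 1500×(1−0.0156) = 1477 rpm
ω = 2π×1477/60 = 154.7 rad/s
τ = P_out/ω = 202126/154.7 = 1307 N·m
In lb·ft: 1307/1.356 = 964 lb·ft

964 lb·ft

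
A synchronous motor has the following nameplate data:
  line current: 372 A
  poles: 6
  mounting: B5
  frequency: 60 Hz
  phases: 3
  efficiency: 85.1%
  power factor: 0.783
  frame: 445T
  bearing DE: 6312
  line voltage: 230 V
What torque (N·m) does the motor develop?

P_in = √3·V·I·cosφ = 1.732 × 230 × 372 × 0.783 = 116033 W
P_out = η·P_in = 0.851 × 116033 = 98744 W
n = n_s = 120×60/6 = 1200 rpm (synchronous)
ω = 2π×1200/60 = 125.7 rad/s
τ = P_out/ω = 98744/125.7 = 786 N·m

786 N·m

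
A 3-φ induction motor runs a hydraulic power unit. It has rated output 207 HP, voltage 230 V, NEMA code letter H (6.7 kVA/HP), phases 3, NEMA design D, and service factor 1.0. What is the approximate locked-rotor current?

3480 A

S_LR = 6.7 × 207 = 1386.9 kVA
I_LR = S_LR/(√3·V_L) = 1386900/(1.732×230) = 3480 A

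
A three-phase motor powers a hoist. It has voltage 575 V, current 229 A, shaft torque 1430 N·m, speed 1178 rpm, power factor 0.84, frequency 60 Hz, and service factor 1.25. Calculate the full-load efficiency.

92.1 %

ω = 2π × 1178/60 = 123.4 rad/s; P_out = τω = 1430 × 123.4 = 176462 W
P_in = √3·V_L·I_L·cosφ = 1.732 × 575 × 229 × 0.84 = 191571 W
η = P_out / P_in = 176462 / 191571 = 0.921 = 92.1%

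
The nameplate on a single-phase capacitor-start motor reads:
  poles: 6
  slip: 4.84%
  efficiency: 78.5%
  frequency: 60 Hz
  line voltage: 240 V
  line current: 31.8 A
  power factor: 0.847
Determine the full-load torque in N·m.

P_in = V·I·cosφ = 240 × 31.8 × 0.847 = 6464 W
P_out = η·P_in = 0.785 × 6464 = 5074 W
n_s = 120×60/6 = 1200 rpm; n = 1200×(1−0.0484) = 1142 rpm
ω = 2π×1142/60 = 119.6 rad/s
τ = P_out/ω = 5074/119.6 = 42.4 N·m

42.4 N·m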